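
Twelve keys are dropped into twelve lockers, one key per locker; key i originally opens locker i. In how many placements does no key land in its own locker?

176214841

!12 is the nearest integer to 12!/e.
12! = 479001600, and 479001600/e ≈ 176214840.93, so !12 = 176214841.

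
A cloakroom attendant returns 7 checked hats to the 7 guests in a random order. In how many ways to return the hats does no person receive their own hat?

1854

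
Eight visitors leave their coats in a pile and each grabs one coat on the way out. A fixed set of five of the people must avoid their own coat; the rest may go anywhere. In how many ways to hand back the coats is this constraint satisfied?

Inclusion-exclusion on the 5 forbidden self-matches:
Σ_{j=0}^{5} (-1)^j C(5,j)(8-j)!
= C(5,0)·8! - C(5,1)·7! + C(5,2)·6! - C(5,3)·5! + C(5,4)·4! - C(5,5)·3!
= 40320 - 25200 + 7200 - 1200 + 120 - 6
= 21234

21234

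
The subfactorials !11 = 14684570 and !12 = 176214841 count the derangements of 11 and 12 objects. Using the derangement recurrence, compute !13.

!13 = (13-1)·(!12 + !11) = 12·(176214841 + 14684570) = 12·190899411 = 2290792932.

2290792932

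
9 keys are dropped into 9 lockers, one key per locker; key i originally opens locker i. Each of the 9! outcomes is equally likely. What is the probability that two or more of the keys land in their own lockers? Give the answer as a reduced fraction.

95887/362880

Favorable outcomes: Σ_{i≥2} C(9,i)·!(9-i) = 36·1854 + 84·265 + 126·44 + 126·9 + 84·2 + 36·1 + 9·0 + 1·1 = 95887.
Total outcomes: 9! = 362880.
Probability = 95887/362880 = 95887/362880.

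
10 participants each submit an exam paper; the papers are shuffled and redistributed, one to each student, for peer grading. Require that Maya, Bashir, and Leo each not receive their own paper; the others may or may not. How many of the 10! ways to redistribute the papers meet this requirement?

Let A_j be the event that the j-th constrained one is fixed. By inclusion-exclusion over the 3 events:
Σ_{j=0}^{3} (-1)^j C(3,j)(10-j)!
= C(3,0)·10! - C(3,1)·9! + C(3,2)·8! - C(3,3)·7!
= 3628800 - 1088640 + 120960 - 5040
= 2656080

2656080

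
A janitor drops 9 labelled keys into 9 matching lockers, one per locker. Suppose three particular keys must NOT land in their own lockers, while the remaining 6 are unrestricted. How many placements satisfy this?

256320

Let A_j be the event that the j-th constrained one is fixed. By inclusion-exclusion over the 3 events:
Σ_{j=0}^{3} (-1)^j C(3,j)(9-j)!
= C(3,0)·9! - C(3,1)·8! + C(3,2)·7! - C(3,3)·6!
= 362880 - 120960 + 15120 - 720
= 256320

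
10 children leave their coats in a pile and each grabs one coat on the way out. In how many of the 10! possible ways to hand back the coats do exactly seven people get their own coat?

240

Pick the 7 fixed positions: C(10,7) = 120 ways.
The other 3 form a derangement: !3 = 2.
Total: 120 × 2 = 240.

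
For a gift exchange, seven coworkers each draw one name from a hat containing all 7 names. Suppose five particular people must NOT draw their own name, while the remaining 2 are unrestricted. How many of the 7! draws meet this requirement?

Inclusion-exclusion on the 5 forbidden self-matches:
Σ_{j=0}^{5} (-1)^j C(5,j)(7-j)!
= C(5,0)·7! - C(5,1)·6! + C(5,2)·5! - C(5,3)·4! + C(5,4)·3! - C(5,5)·2!
= 5040 - 3600 + 1200 - 240 + 30 - 2
= 2428

2428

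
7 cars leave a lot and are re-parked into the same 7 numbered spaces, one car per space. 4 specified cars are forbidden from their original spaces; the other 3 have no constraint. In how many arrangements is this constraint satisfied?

2790

Inclusion-exclusion on the 4 forbidden self-matches:
Σ_{j=0}^{4} (-1)^j C(4,j)(7-j)!
= C(4,0)·7! - C(4,1)·6! + C(4,2)·5! - C(4,3)·4! + C(4,4)·3!
= 5040 - 2880 + 720 - 96 + 6
= 2790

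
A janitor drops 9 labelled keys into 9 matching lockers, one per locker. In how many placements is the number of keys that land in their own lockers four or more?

6883

# with exactly i fixed is C(9,i)·!(9-i); sum over i=4..9:
  i=4: C(9,4)·!5 = 126·44 = 5544
  i=5: C(9,5)·!4 = 126·9 = 1134
  i=6: C(9,6)·!3 = 84·2 = 168
  i=7: C(9,7)·!2 = 36·1 = 36
  i=8: C(9,8)·!1 = 9·0 = 0
  i=9: C(9,9)·!0 = 1·1 = 1
Total = 6883.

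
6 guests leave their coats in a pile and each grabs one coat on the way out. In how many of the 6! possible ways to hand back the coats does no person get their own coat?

265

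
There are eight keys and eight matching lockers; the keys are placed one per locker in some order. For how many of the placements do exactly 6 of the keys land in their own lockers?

28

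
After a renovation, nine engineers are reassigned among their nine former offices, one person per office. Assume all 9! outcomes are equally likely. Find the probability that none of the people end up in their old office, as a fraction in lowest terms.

16687/45360

Favorable outcomes: !9 = 133496.
Total outcomes: 9! = 362880.
Probability = 133496/362880 = 16687/45360.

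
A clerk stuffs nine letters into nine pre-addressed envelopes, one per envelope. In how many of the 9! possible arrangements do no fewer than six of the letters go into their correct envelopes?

205

Sum C(9,i)·!(9-i) for i = 6..9:
  i=6: C(9,6)·!3 = 84·2 = 168
  i=7: C(9,7)·!2 = 36·1 = 36
  i=8: C(9,8)·!1 = 9·0 = 0
  i=9: C(9,9)·!0 = 1·1 = 1
Total = 205.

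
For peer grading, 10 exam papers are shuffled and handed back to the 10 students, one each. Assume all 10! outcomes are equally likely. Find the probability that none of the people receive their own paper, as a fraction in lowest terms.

Favorable outcomes: !10 = 1334961.
Total outcomes: 10! = 3628800.
Probability = 1334961/3628800 = 16481/44800.

16481/44800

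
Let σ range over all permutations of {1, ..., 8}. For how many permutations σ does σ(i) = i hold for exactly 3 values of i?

2464

Pick the 3 fixed positions: C(8,3) = 56 ways.
The other 5 form a derangement: !5 = 44.
Total: 56 × 44 = 2464.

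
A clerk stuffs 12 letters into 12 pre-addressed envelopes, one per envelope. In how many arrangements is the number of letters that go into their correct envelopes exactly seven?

34848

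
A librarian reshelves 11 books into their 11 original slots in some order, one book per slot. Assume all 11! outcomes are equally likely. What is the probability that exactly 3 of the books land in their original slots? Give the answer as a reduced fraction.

Favorable outcomes: C(11,3)·!8 = 165·14833 = 2447445.
Total outcomes: 11! = 39916800.
Probability = 2447445/39916800 = 2119/34560.

2119/34560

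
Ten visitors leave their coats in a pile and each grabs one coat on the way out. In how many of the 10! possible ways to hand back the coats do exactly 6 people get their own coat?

Choose which 6 of the 10 are fixed: C(10,6) = 210.
The remaining 4 must be deranged: !4 = 9.
Total: 210 × 9 = 1890.

1890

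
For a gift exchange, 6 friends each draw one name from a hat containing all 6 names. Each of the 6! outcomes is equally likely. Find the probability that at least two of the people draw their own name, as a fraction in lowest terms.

191/720

Favorable outcomes: Σ_{i≥2} C(6,i)·!(6-i) = 15·9 + 20·2 + 15·1 + 6·0 + 1·1 = 191.
Total outcomes: 6! = 720.
Probability = 191/720 = 191/720.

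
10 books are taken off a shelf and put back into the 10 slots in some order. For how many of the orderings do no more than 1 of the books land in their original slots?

2669921

Sum C(10,i)·!(10-i) for i = 0..1:
  i=0: C(10,0)·!10 = 1·1334961 = 1334961
  i=1: C(10,1)·!9 = 10·133496 = 1334960
Total = 2669921.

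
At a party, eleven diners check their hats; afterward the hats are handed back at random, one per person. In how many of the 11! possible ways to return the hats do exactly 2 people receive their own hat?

7342280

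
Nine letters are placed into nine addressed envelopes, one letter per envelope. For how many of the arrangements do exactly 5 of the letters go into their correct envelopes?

1134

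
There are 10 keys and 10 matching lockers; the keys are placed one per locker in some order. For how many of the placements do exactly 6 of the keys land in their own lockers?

1890

Pick the 6 fixed positions: C(10,6) = 210 ways.
The other 4 form a derangement: !4 = 9.
Total: 210 × 9 = 1890.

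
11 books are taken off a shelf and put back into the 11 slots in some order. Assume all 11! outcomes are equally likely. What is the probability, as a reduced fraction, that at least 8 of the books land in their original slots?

193/19958400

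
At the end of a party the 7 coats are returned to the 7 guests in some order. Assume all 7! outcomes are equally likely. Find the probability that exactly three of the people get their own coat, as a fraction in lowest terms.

Favorable outcomes: C(7,3)·!4 = 35·9 = 315.
Total outcomes: 7! = 5040.
Probability = 315/5040 = 1/16.

1/16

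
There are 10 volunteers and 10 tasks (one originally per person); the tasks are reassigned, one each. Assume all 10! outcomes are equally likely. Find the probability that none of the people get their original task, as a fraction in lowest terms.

Favorable outcomes: !10 = 1334961.
Total outcomes: 10! = 3628800.
Probability = 1334961/3628800 = 16481/44800.

16481/44800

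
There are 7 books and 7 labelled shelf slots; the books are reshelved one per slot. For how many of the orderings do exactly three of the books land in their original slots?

315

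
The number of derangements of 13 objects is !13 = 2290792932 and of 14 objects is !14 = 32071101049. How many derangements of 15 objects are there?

481066515734

!15 = (15-1)·(!14 + !13) = 14·(32071101049 + 2290792932) = 14·34361893981 = 481066515734.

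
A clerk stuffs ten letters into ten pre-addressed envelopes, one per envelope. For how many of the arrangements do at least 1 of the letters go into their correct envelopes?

# with exactly i fixed is C(10,i)·!(10-i); sum over i=1..10:
  i=1: C(10,1)·!9 = 10·133496 = 1334960
  i=2: C(10,2)·!8 = 45·14833 = 667485
  i=3: C(10,3)·!7 = 120·1854 = 222480
  i=4: C(10,4)·!6 = 210·265 = 55650
  i=5: C(10,5)·!5 = 252·44 = 11088
  i=6: C(10,6)·!4 = 210·9 = 1890
  i=7: C(10,7)·!3 = 120·2 = 240
  i=8: C(10,8)·!2 = 45·1 = 45
  i=9: C(10,9)·!1 = 10·0 = 0
  i=10: C(10,10)·!0 = 1·1 = 1
Total = 2293839.

2293839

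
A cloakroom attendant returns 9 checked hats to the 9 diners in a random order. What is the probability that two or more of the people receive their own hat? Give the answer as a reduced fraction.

95887/362880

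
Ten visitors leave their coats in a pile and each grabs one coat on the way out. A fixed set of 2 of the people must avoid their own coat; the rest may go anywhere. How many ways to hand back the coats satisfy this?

2943360

Inclusion-exclusion on the 2 forbidden self-matches:
Σ_{j=0}^{2} (-1)^j C(2,j)(10-j)!
= C(2,0)·10! - C(2,1)·9! + C(2,2)·8!
= 3628800 - 725760 + 40320
= 2943360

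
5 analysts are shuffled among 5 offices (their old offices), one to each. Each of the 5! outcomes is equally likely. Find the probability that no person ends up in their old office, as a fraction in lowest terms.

Favorable outcomes: !5 = 44.
Total outcomes: 5! = 120.
Probability = 44/120 = 11/30.

11/30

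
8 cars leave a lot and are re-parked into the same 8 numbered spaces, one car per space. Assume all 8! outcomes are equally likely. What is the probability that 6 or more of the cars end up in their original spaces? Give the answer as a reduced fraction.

29/40320

Favorable outcomes: Σ_{i≥6} C(8,i)·!(8-i) = 28·1 + 8·0 + 1·1 = 29.
Total outcomes: 8! = 40320.
Probability = 29/40320 = 29/40320.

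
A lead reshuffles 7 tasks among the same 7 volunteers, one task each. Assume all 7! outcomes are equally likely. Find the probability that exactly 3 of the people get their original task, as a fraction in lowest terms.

1/16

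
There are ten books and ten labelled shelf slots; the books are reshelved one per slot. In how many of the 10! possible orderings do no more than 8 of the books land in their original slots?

# with exactly i fixed is C(10,i)·!(10-i); sum over i=0..8:
  i=0: C(10,0)·!10 = 1·1334961 = 1334961
  i=1: C(10,1)·!9 = 10·133496 = 1334960
  i=2: C(10,2)·!8 = 45·14833 = 667485
  i=3: C(10,3)·!7 = 120·1854 = 222480
  i=4: C(10,4)·!6 = 210·265 = 55650
  i=5: C(10,5)·!5 = 252·44 = 11088
  i=6: C(10,6)·!4 = 210·9 = 1890
  i=7: C(10,7)·!3 = 120·2 = 240
  i=8: C(10,8)·!2 = 45·1 = 45
Total = 3628799.

3628799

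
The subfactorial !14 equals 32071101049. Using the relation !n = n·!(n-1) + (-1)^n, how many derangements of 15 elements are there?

!15 = 15·32071101049 - 1 = 481066515734.

481066515734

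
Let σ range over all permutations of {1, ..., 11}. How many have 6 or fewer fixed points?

39913444

Sum C(11,i)·!(11-i) for i = 0..6:
  i=0: C(11,0)·!11 = 1·14684570 = 14684570
  i=1: C(11,1)·!10 = 11·1334961 = 14684571
  i=2: C(11,2)·!9 = 55·133496 = 7342280
  i=3: C(11,3)·!8 = 165·14833 = 2447445
  i=4: C(11,4)·!7 = 330·1854 = 611820
  i=5: C(11,5)·!6 = 462·265 = 122430
  i=6: C(11,6)·!5 = 462·44 = 20328
Total = 39913444.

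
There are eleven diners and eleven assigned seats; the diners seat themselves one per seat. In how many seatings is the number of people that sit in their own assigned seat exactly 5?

Pick the 5 fixed positions: C(11,5) = 462 ways.
The other 6 form a derangement: !6 = 265.
Total: 462 × 265 = 122430.

122430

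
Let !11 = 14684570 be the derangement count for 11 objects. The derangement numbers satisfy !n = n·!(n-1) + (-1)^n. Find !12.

176214841

!12 = 12·14684570 + 1 = 176214841.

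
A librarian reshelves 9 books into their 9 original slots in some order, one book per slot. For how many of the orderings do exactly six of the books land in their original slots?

168

Pick the 6 fixed positions: C(9,6) = 84 ways.
The other 3 form a derangement: !3 = 2.
Total: 84 × 2 = 168.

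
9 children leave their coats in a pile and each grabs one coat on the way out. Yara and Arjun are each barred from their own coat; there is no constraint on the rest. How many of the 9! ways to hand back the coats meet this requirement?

Inclusion-exclusion on the 2 forbidden self-matches:
Σ_{j=0}^{2} (-1)^j C(2,j)(9-j)!
= C(2,0)·9! - C(2,1)·8! + C(2,2)·7!
= 362880 - 80640 + 5040
= 287280

287280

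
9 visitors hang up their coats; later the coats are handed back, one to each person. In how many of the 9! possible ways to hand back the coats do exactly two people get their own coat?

66744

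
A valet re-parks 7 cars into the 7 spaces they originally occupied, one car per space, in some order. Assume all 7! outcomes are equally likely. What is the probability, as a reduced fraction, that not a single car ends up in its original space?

103/280

Favorable outcomes: !7 = 1854.
Total outcomes: 7! = 5040.
Probability = 1854/5040 = 103/280.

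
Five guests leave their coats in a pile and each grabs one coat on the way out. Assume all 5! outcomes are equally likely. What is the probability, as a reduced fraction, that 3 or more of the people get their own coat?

11/120

Favorable outcomes: Σ_{i≥3} C(5,i)·!(5-i) = 10·1 + 5·0 + 1·1 = 11.
Total outcomes: 5! = 120.
Probability = 11/120 = 11/120.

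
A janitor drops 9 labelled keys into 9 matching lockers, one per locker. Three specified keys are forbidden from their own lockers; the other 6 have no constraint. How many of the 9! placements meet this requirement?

256320

Inclusion-exclusion on the 3 forbidden self-matches:
Σ_{j=0}^{3} (-1)^j C(3,j)(9-j)!
= C(3,0)·9! - C(3,1)·8! + C(3,2)·7! - C(3,3)·6!
= 362880 - 120960 + 15120 - 720
= 256320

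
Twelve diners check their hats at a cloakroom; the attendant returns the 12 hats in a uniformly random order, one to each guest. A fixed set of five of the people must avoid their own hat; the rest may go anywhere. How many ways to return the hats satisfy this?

Let A_j be the event that the j-th constrained one is fixed. By inclusion-exclusion over the 5 events:
Σ_{j=0}^{5} (-1)^j C(5,j)(12-j)!
= C(5,0)·12! - C(5,1)·11! + C(5,2)·10! - C(5,3)·9! + C(5,4)·8! - C(5,5)·7!
= 479001600 - 199584000 + 36288000 - 3628800 + 201600 - 5040
= 312273360

312273360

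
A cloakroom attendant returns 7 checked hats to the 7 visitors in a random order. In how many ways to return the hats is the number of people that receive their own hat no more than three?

4948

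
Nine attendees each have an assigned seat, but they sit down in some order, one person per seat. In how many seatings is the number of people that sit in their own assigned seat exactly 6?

Choose which 6 of the 9 are fixed: C(9,6) = 84.
The other 3 form a derangement: !3 = 2.
Total: 84 × 2 = 168.

168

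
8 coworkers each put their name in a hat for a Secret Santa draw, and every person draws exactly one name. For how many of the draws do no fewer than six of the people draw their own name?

# with exactly i fixed is C(8,i)·!(8-i); sum over i=6..8:
  i=6: C(8,6)·!2 = 28·1 = 28
  i=7: C(8,7)·!1 = 8·0 = 0
  i=8: C(8,8)·!0 = 1·1 = 1
Total = 29.

29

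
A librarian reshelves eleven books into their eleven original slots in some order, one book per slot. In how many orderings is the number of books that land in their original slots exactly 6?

20328

Pick the 6 fixed positions: C(11,6) = 462 ways.
The other 5 form a derangement: !5 = 44.
Total: 462 × 44 = 20328.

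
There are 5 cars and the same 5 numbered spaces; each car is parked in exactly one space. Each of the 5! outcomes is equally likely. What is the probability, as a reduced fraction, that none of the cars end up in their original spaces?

11/30

Favorable outcomes: !5 = 44.
Total outcomes: 5! = 120.
Probability = 44/120 = 11/30.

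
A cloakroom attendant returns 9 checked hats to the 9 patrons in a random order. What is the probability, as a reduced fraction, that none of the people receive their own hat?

Favorable outcomes: !9 = 133496.
Total outcomes: 9! = 362880.
Probability = 133496/362880 = 16687/45360.

16687/45360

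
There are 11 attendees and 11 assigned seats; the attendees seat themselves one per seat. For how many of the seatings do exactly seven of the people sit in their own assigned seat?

2970

Pick the 7 fixed positions: C(11,7) = 330 ways.
The other 4 form a derangement: !4 = 9.
Total: 330 × 9 = 2970.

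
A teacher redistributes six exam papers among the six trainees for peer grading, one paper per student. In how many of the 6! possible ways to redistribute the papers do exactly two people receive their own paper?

Choose which 2 of the 6 are fixed: C(6,2) = 15.
The other 4 form a derangement: !4 = 9.
Total: 15 × 9 = 135.

135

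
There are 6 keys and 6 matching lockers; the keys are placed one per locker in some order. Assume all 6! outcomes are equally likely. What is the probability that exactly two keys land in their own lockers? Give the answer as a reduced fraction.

Favorable outcomes: C(6,2)·!4 = 15·9 = 135.
Total outcomes: 6! = 720.
Probability = 135/720 = 3/16.

3/16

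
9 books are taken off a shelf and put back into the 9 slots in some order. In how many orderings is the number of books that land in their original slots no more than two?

333737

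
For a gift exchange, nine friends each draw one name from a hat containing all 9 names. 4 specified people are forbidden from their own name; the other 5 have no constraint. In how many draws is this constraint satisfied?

Let A_j be the event that the j-th constrained one is fixed. By inclusion-exclusion over the 4 events:
Σ_{j=0}^{4} (-1)^j C(4,j)(9-j)!
= C(4,0)·9! - C(4,1)·8! + C(4,2)·7! - C(4,3)·6! + C(4,4)·5!
= 362880 - 161280 + 30240 - 2880 + 120
= 229080

229080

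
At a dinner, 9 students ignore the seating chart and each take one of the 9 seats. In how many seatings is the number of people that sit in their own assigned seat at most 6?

362843

# with exactly i fixed is C(9,i)·!(9-i); sum over i=0..6:
  i=0: C(9,0)·!9 = 1·133496 = 133496
  i=1: C(9,1)·!8 = 9·14833 = 133497
  i=2: C(9,2)·!7 = 36·1854 = 66744
  i=3: C(9,3)·!6 = 84·265 = 22260
  i=4: C(9,4)·!5 = 126·44 = 5544
  i=5: C(9,5)·!4 = 126·9 = 1134
  i=6: C(9,6)·!3 = 84·2 = 168
Total = 362843.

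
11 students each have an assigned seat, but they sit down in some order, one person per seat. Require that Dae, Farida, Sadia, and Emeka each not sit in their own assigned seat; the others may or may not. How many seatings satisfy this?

27422640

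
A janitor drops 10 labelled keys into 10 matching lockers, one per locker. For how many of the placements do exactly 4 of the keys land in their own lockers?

Pick the 4 fixed positions: C(10,4) = 210 ways.
The other 6 form a derangement: !6 = 265.
Total: 210 × 265 = 55650.

55650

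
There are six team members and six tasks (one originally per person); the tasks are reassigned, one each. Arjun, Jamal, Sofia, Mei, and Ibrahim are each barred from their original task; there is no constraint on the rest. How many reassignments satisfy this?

309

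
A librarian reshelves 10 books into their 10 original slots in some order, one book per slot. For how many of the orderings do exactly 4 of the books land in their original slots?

Choose which 4 of the 10 are fixed: C(10,4) = 210.
The other 6 form a derangement: !6 = 265.
Total: 210 × 265 = 55650.

55650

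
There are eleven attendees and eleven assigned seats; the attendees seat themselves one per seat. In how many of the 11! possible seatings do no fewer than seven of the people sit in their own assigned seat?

3356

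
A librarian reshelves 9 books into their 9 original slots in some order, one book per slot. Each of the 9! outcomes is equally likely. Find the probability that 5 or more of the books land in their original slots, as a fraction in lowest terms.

1339/362880

Favorable outcomes: Σ_{i≥5} C(9,i)·!(9-i) = 126·9 + 84·2 + 36·1 + 9·0 + 1·1 = 1339.
Total outcomes: 9! = 362880.
Probability = 1339/362880 = 1339/362880.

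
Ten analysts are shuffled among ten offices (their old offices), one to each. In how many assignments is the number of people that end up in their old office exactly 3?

222480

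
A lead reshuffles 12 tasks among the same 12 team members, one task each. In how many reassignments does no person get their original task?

176214841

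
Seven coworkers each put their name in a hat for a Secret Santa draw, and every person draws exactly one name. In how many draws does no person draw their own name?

1854

By inclusion-exclusion, !7 = Σ (-1)^k · 7!/k! for k=0..7
= 7! - 7!/1! + 7!/2! - 7!/3! + 7!/4! - 7!/5! + 7!/6! - 7!/7!
= 5040 - 5040 + 2520 - 840 + 210 - 42 + 7 - 1
= 1854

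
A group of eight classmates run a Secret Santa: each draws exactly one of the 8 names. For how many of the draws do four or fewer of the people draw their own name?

40179

Sum C(8,i)·!(8-i) for i = 0..4:
  i=0: C(8,0)·!8 = 1·14833 = 14833
  i=1: C(8,1)·!7 = 8·1854 = 14832
  i=2: C(8,2)·!6 = 28·265 = 7420
  i=3: C(8,3)·!5 = 56·44 = 2464
  i=4: C(8,4)·!4 = 70·9 = 630
Total = 40179.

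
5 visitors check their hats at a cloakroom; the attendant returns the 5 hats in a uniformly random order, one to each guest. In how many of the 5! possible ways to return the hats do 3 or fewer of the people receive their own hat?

119

# with exactly i fixed is C(5,i)·!(5-i); sum over i=0..3:
  i=0: C(5,0)·!5 = 1·44 = 44
  i=1: C(5,1)·!4 = 5·9 = 45
  i=2: C(5,2)·!3 = 10·2 = 20
  i=3: C(5,3)·!2 = 10·1 = 10
Total = 119.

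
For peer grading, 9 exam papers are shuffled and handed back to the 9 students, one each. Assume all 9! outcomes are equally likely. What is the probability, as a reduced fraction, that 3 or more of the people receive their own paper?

Favorable outcomes: Σ_{i≥3} C(9,i)·!(9-i) = 84·265 + 126·44 + 126·9 + 84·2 + 36·1 + 9·0 + 1·1 = 29143.
Total outcomes: 9! = 362880.
Probability = 29143/362880 = 29143/362880.

29143/362880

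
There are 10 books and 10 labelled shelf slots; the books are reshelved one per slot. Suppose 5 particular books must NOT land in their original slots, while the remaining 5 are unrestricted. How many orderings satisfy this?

2170680

Inclusion-exclusion on the 5 forbidden self-matches:
Σ_{j=0}^{5} (-1)^j C(5,j)(10-j)!
= C(5,0)·10! - C(5,1)·9! + C(5,2)·8! - C(5,3)·7! + C(5,4)·6! - C(5,5)·5!
= 3628800 - 1814400 + 403200 - 50400 + 3600 - 120
= 2170680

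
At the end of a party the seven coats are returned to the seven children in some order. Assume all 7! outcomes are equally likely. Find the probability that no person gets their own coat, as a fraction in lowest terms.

Favorable outcomes: !7 = 1854.
Total outcomes: 7! = 5040.
Probability = 1854/5040 = 103/280.

103/280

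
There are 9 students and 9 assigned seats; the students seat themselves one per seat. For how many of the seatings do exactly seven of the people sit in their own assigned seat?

36

Pick the 7 fixed positions: C(9,7) = 36 ways.
The remaining 2 must be deranged: !2 = 1.
Total: 36 × 1 = 36.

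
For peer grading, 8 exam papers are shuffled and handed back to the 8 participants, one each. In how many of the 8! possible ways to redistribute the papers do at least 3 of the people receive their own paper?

3235

Sum C(8,i)·!(8-i) for i = 3..8:
  i=3: C(8,3)·!5 = 56·44 = 2464
  i=4: C(8,4)·!4 = 70·9 = 630
  i=5: C(8,5)·!3 = 56·2 = 112
  i=6: C(8,6)·!2 = 28·1 = 28
  i=7: C(8,7)·!1 = 8·0 = 0
  i=8: C(8,8)·!0 = 1·1 = 1
Total = 3235.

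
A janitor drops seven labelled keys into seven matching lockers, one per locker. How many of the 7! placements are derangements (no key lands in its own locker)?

The subfactorial !7 = [7!/e] (nearest integer).
7! = 5040, and 5040/e ≈ 1854.11, so !7 = 1854.

1854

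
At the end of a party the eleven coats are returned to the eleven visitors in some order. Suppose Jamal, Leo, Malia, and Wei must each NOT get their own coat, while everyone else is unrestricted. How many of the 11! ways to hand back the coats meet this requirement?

27422640

Inclusion-exclusion on the 4 forbidden self-matches:
Σ_{j=0}^{4} (-1)^j C(4,j)(11-j)!
= C(4,0)·11! - C(4,1)·10! + C(4,2)·9! - C(4,3)·8! + C(4,4)·7!
= 39916800 - 14515200 + 2177280 - 161280 + 5040
= 27422640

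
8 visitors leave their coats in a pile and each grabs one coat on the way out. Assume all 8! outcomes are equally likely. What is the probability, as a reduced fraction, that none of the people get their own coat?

2119/5760

Favorable outcomes: !8 = 14833.
Total outcomes: 8! = 40320.
Probability = 14833/40320 = 2119/5760.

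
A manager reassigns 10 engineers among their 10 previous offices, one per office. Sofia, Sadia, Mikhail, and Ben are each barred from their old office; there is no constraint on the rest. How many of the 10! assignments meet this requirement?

Inclusion-exclusion on the 4 forbidden self-matches:
Σ_{j=0}^{4} (-1)^j C(4,j)(10-j)!
= C(4,0)·10! - C(4,1)·9! + C(4,2)·8! - C(4,3)·7! + C(4,4)·6!
= 3628800 - 1451520 + 241920 - 20160 + 720
= 2399760

2399760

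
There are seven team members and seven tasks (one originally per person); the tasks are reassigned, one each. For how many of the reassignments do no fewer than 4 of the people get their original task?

# with exactly i fixed is C(7,i)·!(7-i); sum over i=4..7:
  i=4: C(7,4)·!3 = 35·2 = 70
  i=5: C(7,5)·!2 = 21·1 = 21
  i=6: C(7,6)·!1 = 7·0 = 0
  i=7: C(7,7)·!0 = 1·1 = 1
Total = 92.

92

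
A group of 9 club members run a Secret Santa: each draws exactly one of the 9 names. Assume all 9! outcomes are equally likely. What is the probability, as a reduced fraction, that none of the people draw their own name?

Favorable outcomes: !9 = 133496.
Total outcomes: 9! = 362880.
Probability = 133496/362880 = 16687/45360.

16687/45360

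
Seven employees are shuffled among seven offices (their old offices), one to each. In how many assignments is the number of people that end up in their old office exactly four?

Pick the 4 fixed positions: C(7,4) = 35 ways.
The remaining 3 must be deranged: !3 = 2.
Total: 35 × 2 = 70.

70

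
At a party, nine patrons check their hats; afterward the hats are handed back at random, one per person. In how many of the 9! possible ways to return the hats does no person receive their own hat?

By inclusion-exclusion, !9 = Σ (-1)^k · 9!/k! for k=0..9
= 9! - 9!/1! + 9!/2! - 9!/3! + 9!/4! - 9!/5! + 9!/6! - 9!/7! + 9!/8! - 9!/9!
= 362880 - 362880 + 181440 - 60480 + 15120 - 3024 + 504 - 72 + 9 - 1
= 133496

133496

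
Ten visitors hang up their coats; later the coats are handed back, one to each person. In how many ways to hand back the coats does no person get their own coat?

The number of derangements of 10 is !10 = Σ_{k=0}^{10} (-1)^k·10!/k!
= 10! - 10!/1! + 10!/2! - 10!/3! + 10!/4! - 10!/5! + 10!/6! - 10!/7! + 10!/8! - 10!/9! + 10!/10!
= 3628800 - 3628800 + 1814400 - 604800 + 151200 - 30240 + 5040 - 720 + 90 - 10 + 1
= 1334961

1334961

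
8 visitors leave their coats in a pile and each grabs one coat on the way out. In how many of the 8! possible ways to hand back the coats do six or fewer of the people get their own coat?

# with exactly i fixed is C(8,i)·!(8-i); sum over i=0..6:
  i=0: C(8,0)·!8 = 1·14833 = 14833
  i=1: C(8,1)·!7 = 8·1854 = 14832
  i=2: C(8,2)·!6 = 28·265 = 7420
  i=3: C(8,3)·!5 = 56·44 = 2464
  i=4: C(8,4)·!4 = 70·9 = 630
  i=5: C(8,5)·!3 = 56·2 = 112
  i=6: C(8,6)·!2 = 28·1 = 28
Total = 40319.

40319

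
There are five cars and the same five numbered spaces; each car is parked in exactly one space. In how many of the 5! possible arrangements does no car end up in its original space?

The number of derangements of 5 is !5 = Σ_{k=0}^{5} (-1)^k·5!/k!
= 5! - 5!/1! + 5!/2! - 5!/3! + 5!/4! - 5!/5!
= 120 - 120 + 60 - 20 + 5 - 1
= 44

44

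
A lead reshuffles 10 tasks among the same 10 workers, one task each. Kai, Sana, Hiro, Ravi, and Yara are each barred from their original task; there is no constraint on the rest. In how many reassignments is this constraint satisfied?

Let A_j be the event that the j-th constrained one is fixed. By inclusion-exclusion over the 5 events:
Σ_{j=0}^{5} (-1)^j C(5,j)(10-j)!
= C(5,0)·10! - C(5,1)·9! + C(5,2)·8! - C(5,3)·7! + C(5,4)·6! - C(5,5)·5!
= 3628800 - 1814400 + 403200 - 50400 + 3600 - 120
= 2170680

2170680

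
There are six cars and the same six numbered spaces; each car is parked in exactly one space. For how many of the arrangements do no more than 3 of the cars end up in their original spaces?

Sum C(6,i)·!(6-i) for i = 0..3:
  i=0: C(6,0)·!6 = 1·265 = 265
  i=1: C(6,1)·!5 = 6·44 = 264
  i=2: C(6,2)·!4 = 15·9 = 135
  i=3: C(6,3)·!3 = 20·2 = 40
Total = 704.

704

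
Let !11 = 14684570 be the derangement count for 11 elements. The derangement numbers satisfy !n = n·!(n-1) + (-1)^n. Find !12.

!12 = 12·14684570 + 1 = 176214841.

176214841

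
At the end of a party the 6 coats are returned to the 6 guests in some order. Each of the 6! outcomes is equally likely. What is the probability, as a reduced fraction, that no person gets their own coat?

53/144

Favorable outcomes: !6 = 265.
Total outcomes: 6! = 720.
Probability = 265/720 = 53/144.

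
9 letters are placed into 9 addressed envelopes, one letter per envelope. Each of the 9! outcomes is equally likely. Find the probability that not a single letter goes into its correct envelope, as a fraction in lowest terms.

16687/45360

Favorable outcomes: !9 = 133496.
Total outcomes: 9! = 362880.
Probability = 133496/362880 = 16687/45360.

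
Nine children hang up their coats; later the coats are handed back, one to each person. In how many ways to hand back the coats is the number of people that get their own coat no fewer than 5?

1339

Sum C(9,i)·!(9-i) for i = 5..9:
  i=5: C(9,5)·!4 = 126·9 = 1134
  i=6: C(9,6)·!3 = 84·2 = 168
  i=7: C(9,7)·!2 = 36·1 = 36
  i=8: C(9,8)·!1 = 9·0 = 0
  i=9: C(9,9)·!0 = 1·1 = 1
Total = 1339.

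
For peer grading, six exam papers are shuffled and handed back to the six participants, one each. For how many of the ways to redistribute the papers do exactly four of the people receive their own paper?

15

Pick the 4 fixed positions: C(6,4) = 15 ways.
The other 2 form a derangement: !2 = 1.
Total: 15 × 1 = 15.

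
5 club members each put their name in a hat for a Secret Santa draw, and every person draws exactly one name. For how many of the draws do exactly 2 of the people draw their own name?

Pick the 2 fixed positions: C(5,2) = 10 ways.
The remaining 3 must be deranged: !3 = 2.
Total: 10 × 2 = 20.

20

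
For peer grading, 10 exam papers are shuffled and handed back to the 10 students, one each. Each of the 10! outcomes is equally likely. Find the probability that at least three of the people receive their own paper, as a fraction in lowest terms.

Favorable outcomes: Σ_{i≥3} C(10,i)·!(10-i) = 120·1854 + 210·265 + 252·44 + 210·9 + 120·2 + 45·1 + 10·0 + 1·1 = 291394.
Total outcomes: 10! = 3628800.
Probability = 291394/3628800 = 145697/1814400.

145697/1814400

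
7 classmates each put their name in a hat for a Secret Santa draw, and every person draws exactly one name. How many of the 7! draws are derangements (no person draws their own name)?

1854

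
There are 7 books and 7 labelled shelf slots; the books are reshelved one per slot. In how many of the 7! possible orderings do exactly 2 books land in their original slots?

924

Pick the 2 fixed positions: C(7,2) = 21 ways.
The other 5 form a derangement: !5 = 44.
Total: 21 × 44 = 924.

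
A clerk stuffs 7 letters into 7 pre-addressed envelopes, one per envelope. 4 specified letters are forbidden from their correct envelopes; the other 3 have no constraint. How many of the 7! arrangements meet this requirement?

Let A_j be the event that the j-th constrained one is fixed. By inclusion-exclusion over the 4 events:
Σ_{j=0}^{4} (-1)^j C(4,j)(7-j)!
= C(4,0)·7! - C(4,1)·6! + C(4,2)·5! - C(4,3)·4! + C(4,4)·3!
= 5040 - 2880 + 720 - 96 + 6
= 2790

2790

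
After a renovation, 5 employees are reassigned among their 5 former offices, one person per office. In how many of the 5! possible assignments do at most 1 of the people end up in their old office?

89

# with exactly i fixed is C(5,i)·!(5-i); sum over i=0..1:
  i=0: C(5,0)·!5 = 1·44 = 44
  i=1: C(5,1)·!4 = 5·9 = 45
Total = 89.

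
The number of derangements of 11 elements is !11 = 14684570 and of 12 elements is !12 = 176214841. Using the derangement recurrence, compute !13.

2290792932

!13 = (13-1)·(!12 + !11) = 12·(176214841 + 14684570) = 12·190899411 = 2290792932.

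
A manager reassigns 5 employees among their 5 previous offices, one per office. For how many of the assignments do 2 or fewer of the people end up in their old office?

109

Sum C(5,i)·!(5-i) for i = 0..2:
  i=0: C(5,0)·!5 = 1·44 = 44
  i=1: C(5,1)·!4 = 5·9 = 45
  i=2: C(5,2)·!3 = 10·2 = 20
Total = 109.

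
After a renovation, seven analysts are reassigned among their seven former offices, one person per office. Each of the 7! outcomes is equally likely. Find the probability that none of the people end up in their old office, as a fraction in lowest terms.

103/280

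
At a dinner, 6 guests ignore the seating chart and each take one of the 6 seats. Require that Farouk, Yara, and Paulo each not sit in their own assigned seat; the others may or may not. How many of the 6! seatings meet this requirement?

Let A_j be the event that the j-th constrained one is fixed. By inclusion-exclusion over the 3 events:
Σ_{j=0}^{3} (-1)^j C(3,j)(6-j)!
= C(3,0)·6! - C(3,1)·5! + C(3,2)·4! - C(3,3)·3!
= 720 - 360 + 72 - 6
= 426

426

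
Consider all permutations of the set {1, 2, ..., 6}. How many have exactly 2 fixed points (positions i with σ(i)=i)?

Choose which 2 of the 6 are fixed: C(6,2) = 15.
The remaining 4 must be deranged: !4 = 9.
Total: 15 × 9 = 135.

135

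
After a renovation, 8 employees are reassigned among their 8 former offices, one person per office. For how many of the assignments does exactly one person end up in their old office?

14832

Pick the single fixed position: C(8,1) = 8 ways.
The remaining 7 must be deranged: !7 = 1854.
Total: 8 × 1854 = 14832.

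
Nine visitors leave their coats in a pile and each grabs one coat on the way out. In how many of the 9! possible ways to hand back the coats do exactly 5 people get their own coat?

1134

Choose which 5 of the 9 are fixed: C(9,5) = 126.
The remaining 4 must be deranged: !4 = 9.
Total: 126 × 9 = 1134.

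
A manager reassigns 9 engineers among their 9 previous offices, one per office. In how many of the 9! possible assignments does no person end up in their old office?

133496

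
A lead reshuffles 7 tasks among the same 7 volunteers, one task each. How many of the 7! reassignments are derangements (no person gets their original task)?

1854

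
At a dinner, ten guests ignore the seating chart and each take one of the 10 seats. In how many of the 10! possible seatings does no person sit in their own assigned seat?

The number of derangements of 10 is !10 = Σ_{k=0}^{10} (-1)^k·10!/k!
= 10! - 10!/1! + 10!/2! - 10!/3! + 10!/4! - 10!/5! + 10!/6! - 10!/7! + 10!/8! - 10!/9! + 10!/10!
= 3628800 - 3628800 + 1814400 - 604800 + 151200 - 30240 + 5040 - 720 + 90 - 10 + 1
= 1334961

1334961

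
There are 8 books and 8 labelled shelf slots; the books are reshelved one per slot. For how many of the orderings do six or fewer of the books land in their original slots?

40319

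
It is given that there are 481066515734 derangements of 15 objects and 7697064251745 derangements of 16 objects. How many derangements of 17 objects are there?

D_17 = (17-1)·(D_16 + D_15) = 16·(7697064251745 + 481066515734) = 16·8178130767479 = 130850092279664.

130850092279664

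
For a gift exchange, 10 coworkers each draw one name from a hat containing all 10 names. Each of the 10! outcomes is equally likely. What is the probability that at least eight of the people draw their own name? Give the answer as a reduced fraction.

23/1814400

Favorable outcomes: Σ_{i≥8} C(10,i)·!(10-i) = 45·1 + 10·0 + 1·1 = 46.
Total outcomes: 10! = 3628800.
Probability = 46/3628800 = 23/1814400.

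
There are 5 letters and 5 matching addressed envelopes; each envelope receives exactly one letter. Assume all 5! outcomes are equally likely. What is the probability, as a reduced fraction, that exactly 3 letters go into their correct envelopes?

Favorable outcomes: C(5,3)·!2 = 10·1 = 10.
Total outcomes: 5! = 120.
Probability = 10/120 = 1/12.

1/12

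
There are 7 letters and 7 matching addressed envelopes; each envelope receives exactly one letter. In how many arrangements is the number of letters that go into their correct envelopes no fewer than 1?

3186

Sum C(7,i)·!(7-i) for i = 1..7:
  i=1: C(7,1)·!6 = 7·265 = 1855
  i=2: C(7,2)·!5 = 21·44 = 924
  i=3: C(7,3)·!4 = 35·9 = 315
  i=4: C(7,4)·!3 = 35·2 = 70
  i=5: C(7,5)·!2 = 21·1 = 21
  i=6: C(7,6)·!1 = 7·0 = 0
  i=7: C(7,7)·!0 = 1·1 = 1
Total = 3186.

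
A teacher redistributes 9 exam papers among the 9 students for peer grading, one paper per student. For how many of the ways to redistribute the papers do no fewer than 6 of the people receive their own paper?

# with exactly i fixed is C(9,i)·!(9-i); sum over i=6..9:
  i=6: C(9,6)·!3 = 84·2 = 168
  i=7: C(9,7)·!2 = 36·1 = 36
  i=8: C(9,8)·!1 = 9·0 = 0
  i=9: C(9,9)·!0 = 1·1 = 1
Total = 205.

205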